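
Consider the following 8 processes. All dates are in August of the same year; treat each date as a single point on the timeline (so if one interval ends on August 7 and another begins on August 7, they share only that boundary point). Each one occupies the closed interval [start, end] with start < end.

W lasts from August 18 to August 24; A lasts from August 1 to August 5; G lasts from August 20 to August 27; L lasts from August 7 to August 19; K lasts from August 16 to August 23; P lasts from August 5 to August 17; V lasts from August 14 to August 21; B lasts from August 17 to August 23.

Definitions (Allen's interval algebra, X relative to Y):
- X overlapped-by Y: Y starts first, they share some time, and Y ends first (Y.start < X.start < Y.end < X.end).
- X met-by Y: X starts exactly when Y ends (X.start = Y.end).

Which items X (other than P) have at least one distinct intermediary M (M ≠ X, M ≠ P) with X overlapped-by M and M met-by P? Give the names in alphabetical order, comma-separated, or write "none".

Target P = [August 5, August 17].
Intermediaries M with M met-by P: B.
Via B — items with X overlapped-by B: G, W.
Union: G, W.

G, W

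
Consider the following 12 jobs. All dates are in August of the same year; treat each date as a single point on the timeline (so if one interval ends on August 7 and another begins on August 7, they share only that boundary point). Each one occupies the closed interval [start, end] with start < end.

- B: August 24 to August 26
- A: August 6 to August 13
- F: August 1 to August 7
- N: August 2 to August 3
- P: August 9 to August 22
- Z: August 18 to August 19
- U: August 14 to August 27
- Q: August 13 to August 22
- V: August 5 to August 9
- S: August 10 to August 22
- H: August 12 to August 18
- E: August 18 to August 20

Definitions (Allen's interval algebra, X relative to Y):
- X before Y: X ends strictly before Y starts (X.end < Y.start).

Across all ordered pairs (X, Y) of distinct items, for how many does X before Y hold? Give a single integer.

Checking all 132 ordered pairs for relation 'before'; matching pairs in alphabetical order:
(A, B): A before B ✓
(A, E): A before E ✓
(A, U): A before U ✓
(A, Z): A before Z ✓
(E, B): E before B ✓
(F, B): F before B ✓
(F, E): F before E ✓
(F, H): F before H ✓
(F, P): F before P ✓
(F, Q): F before Q ✓
(F, S): F before S ✓
(F, U): F before U ✓
(F, Z): F before Z ✓
(H, B): H before B ✓
(N, A): N before A ✓
(N, B): N before B ✓
(N, E): N before E ✓
(N, H): N before H ✓
(N, P): N before P ✓
(N, Q): N before Q ✓
(N, S): N before S ✓
(N, U): N before U ✓
(N, V): N before V ✓
(N, Z): N before Z ✓
... plus 11 further pairs not listed.
Count: 35.

35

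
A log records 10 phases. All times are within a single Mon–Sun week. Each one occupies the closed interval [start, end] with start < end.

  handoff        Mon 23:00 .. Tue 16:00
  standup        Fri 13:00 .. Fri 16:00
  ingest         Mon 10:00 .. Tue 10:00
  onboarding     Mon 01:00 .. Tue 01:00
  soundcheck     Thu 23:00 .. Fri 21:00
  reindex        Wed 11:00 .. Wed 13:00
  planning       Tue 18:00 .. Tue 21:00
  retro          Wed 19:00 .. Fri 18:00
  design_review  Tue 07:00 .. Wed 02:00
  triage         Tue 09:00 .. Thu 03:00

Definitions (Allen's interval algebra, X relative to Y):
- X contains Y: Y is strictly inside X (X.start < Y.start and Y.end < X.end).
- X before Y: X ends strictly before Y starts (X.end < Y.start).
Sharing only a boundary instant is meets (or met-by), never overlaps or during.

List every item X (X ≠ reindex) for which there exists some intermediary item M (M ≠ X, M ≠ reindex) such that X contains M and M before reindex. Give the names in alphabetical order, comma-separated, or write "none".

design_review, triage

Target reindex = [Wed 11:00, Wed 13:00].
Intermediaries M with M before reindex: design_review, handoff, ingest, onboarding, planning.
Via design_review — items with X contains design_review: none.
Via handoff — items with X contains handoff: none.
Via ingest — items with X contains ingest: none.
Via onboarding — items with X contains onboarding: none.
Via planning — items with X contains planning: design_review, triage.
Union: design_review, triage.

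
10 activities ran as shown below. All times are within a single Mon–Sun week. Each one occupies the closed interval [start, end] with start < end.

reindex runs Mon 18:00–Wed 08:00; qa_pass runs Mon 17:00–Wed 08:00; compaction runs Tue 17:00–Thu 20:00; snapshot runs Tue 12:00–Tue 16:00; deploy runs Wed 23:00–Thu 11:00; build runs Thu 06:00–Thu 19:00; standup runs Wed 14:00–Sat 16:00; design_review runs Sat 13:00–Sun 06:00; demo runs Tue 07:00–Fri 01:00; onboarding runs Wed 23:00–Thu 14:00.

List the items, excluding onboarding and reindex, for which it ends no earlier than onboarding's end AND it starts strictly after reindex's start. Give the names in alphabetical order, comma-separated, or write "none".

Conditions: its end is no earlier than onboarding's end (X.end >= Thu 14:00) AND its start is strictly after reindex's start (X.start > Mon 18:00).
build: end Thu 19:00 >= Thu 14:00? ✓; start Thu 06:00 > Mon 18:00? ✓ → yes.
compaction: end Thu 20:00 >= Thu 14:00? ✓; start Tue 17:00 > Mon 18:00? ✓ → yes.
demo: end Fri 01:00 >= Thu 14:00? ✓; start Tue 07:00 > Mon 18:00? ✓ → yes.
deploy: end Thu 11:00 >= Thu 14:00? ✗; start Wed 23:00 > Mon 18:00? ✓ → no.
design_review: end Sun 06:00 >= Thu 14:00? ✓; start Sat 13:00 > Mon 18:00? ✓ → yes.
qa_pass: end Wed 08:00 >= Thu 14:00? ✗; start Mon 17:00 > Mon 18:00? ✗ → no.
snapshot: end Tue 16:00 >= Thu 14:00? ✗; start Tue 12:00 > Mon 18:00? ✓ → no.
standup: end Sat 16:00 >= Thu 14:00? ✓; start Wed 14:00 > Mon 18:00? ✓ → yes.
Result: build, compaction, demo, design_review, standup.

build, compaction, demo, design_review, standup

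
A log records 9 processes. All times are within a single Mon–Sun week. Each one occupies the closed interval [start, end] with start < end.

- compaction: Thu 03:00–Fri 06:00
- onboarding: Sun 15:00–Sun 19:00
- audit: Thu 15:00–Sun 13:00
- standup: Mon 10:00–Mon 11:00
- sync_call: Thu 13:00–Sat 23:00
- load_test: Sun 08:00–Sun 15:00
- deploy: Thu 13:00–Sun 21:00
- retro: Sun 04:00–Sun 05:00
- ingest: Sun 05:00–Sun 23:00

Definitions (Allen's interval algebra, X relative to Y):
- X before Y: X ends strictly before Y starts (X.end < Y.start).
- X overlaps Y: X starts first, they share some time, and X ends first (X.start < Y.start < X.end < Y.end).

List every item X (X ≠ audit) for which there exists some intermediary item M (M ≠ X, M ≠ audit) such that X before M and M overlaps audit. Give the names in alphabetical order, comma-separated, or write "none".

standup

Target audit = [Thu 15:00, Sun 13:00].
Intermediaries M with M overlaps audit: compaction, sync_call.
Via compaction — items with X before compaction: standup.
Via sync_call — items with X before sync_call: standup.
Union: standup.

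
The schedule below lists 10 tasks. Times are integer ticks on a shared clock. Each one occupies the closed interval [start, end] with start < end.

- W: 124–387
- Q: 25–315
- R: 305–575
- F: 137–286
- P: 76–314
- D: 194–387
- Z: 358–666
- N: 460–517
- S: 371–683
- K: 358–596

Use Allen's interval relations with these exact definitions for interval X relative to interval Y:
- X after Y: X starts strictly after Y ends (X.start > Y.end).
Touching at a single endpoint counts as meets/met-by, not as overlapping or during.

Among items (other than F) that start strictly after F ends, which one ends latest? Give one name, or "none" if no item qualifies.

S

Target F = [137, 286].
D [194, 387] → overlapped-by → excluded.
K [358, 596] → after → candidate.
N [460, 517] → after → candidate.
P [76, 314] → contains → excluded.
Q [25, 315] → contains → excluded.
R [305, 575] → after → candidate.
S [371, 683] → after → candidate.
W [124, 387] → contains → excluded.
Z [358, 666] → after → candidate.
Among candidates, latest end is 683 → S.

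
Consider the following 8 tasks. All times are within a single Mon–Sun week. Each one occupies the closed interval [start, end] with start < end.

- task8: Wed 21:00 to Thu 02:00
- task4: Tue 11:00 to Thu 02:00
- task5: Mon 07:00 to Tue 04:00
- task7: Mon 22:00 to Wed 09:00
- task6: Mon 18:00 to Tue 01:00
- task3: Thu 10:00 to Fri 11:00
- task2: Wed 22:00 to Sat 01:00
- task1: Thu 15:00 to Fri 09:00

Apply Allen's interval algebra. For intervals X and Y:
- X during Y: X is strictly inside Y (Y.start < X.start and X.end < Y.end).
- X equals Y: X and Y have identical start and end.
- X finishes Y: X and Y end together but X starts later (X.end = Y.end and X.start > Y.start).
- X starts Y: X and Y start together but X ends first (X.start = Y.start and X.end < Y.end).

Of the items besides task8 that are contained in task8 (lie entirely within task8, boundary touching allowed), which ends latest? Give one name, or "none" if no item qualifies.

Target task8 = [Wed 21:00, Thu 02:00].
task1 [Thu 15:00, Fri 09:00] → after → excluded.
task2 [Wed 22:00, Sat 01:00] → overlapped-by → excluded.
task3 [Thu 10:00, Fri 11:00] → after → excluded.
task4 [Tue 11:00, Thu 02:00] → finished-by → excluded.
task5 [Mon 07:00, Tue 04:00] → before → excluded.
task6 [Mon 18:00, Tue 01:00] → before → excluded.
task7 [Mon 22:00, Wed 09:00] → before → excluded.
No candidates → none.

none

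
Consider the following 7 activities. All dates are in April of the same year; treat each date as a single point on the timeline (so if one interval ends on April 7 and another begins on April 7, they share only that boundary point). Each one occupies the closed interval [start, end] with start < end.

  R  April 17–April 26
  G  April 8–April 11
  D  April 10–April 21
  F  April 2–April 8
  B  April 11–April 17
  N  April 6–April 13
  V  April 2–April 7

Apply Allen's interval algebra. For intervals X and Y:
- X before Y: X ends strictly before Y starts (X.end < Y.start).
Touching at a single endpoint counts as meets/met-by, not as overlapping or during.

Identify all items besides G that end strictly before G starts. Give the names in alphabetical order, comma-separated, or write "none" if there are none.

V

Target G = [April 8, April 11].
B [April 11, April 17] → met-by → no.
D [April 10, April 21] → overlapped-by → no.
F [April 2, April 8] → meets → no.
N [April 6, April 13] → contains → no.
R [April 17, April 26] → after → no.
V [April 2, April 7] → before → yes.
Result: V.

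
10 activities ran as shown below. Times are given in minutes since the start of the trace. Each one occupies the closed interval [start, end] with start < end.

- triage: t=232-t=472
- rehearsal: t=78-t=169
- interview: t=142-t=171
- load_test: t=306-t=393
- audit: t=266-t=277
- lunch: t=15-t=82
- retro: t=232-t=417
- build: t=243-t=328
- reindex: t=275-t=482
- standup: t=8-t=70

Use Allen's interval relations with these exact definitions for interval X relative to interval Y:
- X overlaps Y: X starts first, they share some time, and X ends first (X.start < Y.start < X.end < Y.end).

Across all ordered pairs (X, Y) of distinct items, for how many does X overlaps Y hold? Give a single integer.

8

Checking all 90 ordered pairs for relation 'overlaps'; matching pairs in alphabetical order:
(audit, reindex): audit overlaps reindex ✓
(build, load_test): build overlaps load_test ✓
(build, reindex): build overlaps reindex ✓
(lunch, rehearsal): lunch overlaps rehearsal ✓
(rehearsal, interview): rehearsal overlaps interview ✓
(retro, reindex): retro overlaps reindex ✓
(standup, lunch): standup overlaps lunch ✓
(triage, reindex): triage overlaps reindex ✓
Count: 8.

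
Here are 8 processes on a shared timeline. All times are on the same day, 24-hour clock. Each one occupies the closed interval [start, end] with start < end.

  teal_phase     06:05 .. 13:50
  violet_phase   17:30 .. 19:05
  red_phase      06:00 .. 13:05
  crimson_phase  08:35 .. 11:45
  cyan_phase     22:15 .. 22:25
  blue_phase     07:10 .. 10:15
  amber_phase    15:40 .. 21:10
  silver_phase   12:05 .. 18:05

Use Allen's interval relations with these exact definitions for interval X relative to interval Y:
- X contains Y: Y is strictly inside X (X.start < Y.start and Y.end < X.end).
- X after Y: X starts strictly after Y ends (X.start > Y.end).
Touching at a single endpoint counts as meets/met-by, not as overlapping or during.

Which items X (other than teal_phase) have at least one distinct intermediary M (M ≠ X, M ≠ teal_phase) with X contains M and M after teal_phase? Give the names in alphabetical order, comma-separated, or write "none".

Target teal_phase = [06:05, 13:50].
Intermediaries M with M after teal_phase: amber_phase, cyan_phase, violet_phase.
Via amber_phase — items with X contains amber_phase: none.
Via cyan_phase — items with X contains cyan_phase: none.
Via violet_phase — items with X contains violet_phase: amber_phase.
Union: amber_phase.

amber_phase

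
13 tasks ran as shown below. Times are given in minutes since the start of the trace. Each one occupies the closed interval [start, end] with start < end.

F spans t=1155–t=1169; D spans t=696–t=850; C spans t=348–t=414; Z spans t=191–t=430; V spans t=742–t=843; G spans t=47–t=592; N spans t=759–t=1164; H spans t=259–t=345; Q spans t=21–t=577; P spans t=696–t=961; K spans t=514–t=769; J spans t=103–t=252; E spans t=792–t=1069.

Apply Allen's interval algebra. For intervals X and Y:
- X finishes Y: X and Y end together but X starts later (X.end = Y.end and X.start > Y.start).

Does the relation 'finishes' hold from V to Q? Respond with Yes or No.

No

V = [t=742, t=843], Q = [t=21, t=577].
Actual relation of V to Q: after.
Asked whether 'finishes' holds → No.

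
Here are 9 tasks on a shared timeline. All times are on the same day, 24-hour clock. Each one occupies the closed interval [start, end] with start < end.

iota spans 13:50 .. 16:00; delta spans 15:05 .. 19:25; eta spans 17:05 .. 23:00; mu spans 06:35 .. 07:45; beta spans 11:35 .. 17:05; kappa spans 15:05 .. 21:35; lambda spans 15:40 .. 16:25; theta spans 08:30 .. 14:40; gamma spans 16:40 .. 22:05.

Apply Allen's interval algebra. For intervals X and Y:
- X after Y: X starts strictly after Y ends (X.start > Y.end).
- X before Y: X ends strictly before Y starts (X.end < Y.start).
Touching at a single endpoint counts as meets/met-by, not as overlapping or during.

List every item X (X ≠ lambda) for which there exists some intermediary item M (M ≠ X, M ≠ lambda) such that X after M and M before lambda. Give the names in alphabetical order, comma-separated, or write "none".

beta, delta, eta, gamma, iota, kappa, theta

Target lambda = [15:40, 16:25].
Intermediaries M with M before lambda: mu, theta.
Via mu — items with X after mu: beta, delta, eta, gamma, iota, kappa, theta.
Via theta — items with X after theta: delta, eta, gamma, kappa.
Union: beta, delta, eta, gamma, iota, kappa, theta.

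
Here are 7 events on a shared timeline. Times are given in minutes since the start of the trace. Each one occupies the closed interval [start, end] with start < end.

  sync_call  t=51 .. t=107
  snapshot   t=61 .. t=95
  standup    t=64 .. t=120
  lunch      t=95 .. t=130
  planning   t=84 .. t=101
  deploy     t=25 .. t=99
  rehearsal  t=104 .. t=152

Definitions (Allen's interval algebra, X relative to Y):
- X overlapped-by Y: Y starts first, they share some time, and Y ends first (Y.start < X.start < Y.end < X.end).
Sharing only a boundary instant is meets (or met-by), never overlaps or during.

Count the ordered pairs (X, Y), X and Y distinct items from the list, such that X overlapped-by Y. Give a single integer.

Checking all 42 ordered pairs for relation 'overlapped-by'; matching pairs in alphabetical order:
(lunch, deploy): lunch overlapped-by deploy ✓
(lunch, planning): lunch overlapped-by planning ✓
(lunch, standup): lunch overlapped-by standup ✓
(lunch, sync_call): lunch overlapped-by sync_call ✓
(planning, deploy): planning overlapped-by deploy ✓
(planning, snapshot): planning overlapped-by snapshot ✓
(rehearsal, lunch): rehearsal overlapped-by lunch ✓
(rehearsal, standup): rehearsal overlapped-by standup ✓
(rehearsal, sync_call): rehearsal overlapped-by sync_call ✓
(standup, deploy): standup overlapped-by deploy ✓
(standup, snapshot): standup overlapped-by snapshot ✓
(standup, sync_call): standup overlapped-by sync_call ✓
(sync_call, deploy): sync_call overlapped-by deploy ✓
Count: 13.

13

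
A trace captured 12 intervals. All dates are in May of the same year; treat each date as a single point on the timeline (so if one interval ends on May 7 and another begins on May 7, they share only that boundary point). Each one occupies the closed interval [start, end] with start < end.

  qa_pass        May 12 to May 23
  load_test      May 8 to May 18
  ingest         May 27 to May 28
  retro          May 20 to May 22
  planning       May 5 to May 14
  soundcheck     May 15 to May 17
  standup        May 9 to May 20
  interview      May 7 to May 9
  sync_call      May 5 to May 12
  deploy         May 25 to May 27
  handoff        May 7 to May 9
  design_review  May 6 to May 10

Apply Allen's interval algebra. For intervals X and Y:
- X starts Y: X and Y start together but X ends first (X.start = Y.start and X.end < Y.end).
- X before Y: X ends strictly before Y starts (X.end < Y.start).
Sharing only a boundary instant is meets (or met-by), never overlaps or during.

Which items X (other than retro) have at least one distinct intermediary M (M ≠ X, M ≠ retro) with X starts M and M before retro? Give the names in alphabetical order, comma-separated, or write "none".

sync_call

Target retro = [May 20, May 22].
Intermediaries M with M before retro: design_review, handoff, interview, load_test, planning, soundcheck, sync_call.
Via design_review — items with X starts design_review: none.
Via handoff — items with X starts handoff: none.
Via interview — items with X starts interview: none.
Via load_test — items with X starts load_test: none.
Via planning — items with X starts planning: sync_call.
Via soundcheck — items with X starts soundcheck: none.
Via sync_call — items with X starts sync_call: none.
Union: sync_call.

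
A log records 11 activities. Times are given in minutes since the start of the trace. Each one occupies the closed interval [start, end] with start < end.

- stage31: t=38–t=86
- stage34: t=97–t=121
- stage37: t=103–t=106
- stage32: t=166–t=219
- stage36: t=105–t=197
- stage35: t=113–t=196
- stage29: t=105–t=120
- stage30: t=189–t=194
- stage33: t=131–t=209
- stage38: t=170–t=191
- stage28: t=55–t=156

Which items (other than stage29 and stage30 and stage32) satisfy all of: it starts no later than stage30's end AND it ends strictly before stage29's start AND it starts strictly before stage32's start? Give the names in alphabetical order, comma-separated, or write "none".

Conditions: its start is no later than stage30's end (X.start <= t=194) AND its end is strictly before stage29's start (X.end < t=105) AND its start is strictly before stage32's start (X.start < t=166).
stage28: start t=55 <= t=194? ✓; end t=156 < t=105? ✗; start t=55 < t=166? ✓ → no.
stage31: start t=38 <= t=194? ✓; end t=86 < t=105? ✓; start t=38 < t=166? ✓ → yes.
stage33: start t=131 <= t=194? ✓; end t=209 < t=105? ✗; start t=131 < t=166? ✓ → no.
stage34: start t=97 <= t=194? ✓; end t=121 < t=105? ✗; start t=97 < t=166? ✓ → no.
stage35: start t=113 <= t=194? ✓; end t=196 < t=105? ✗; start t=113 < t=166? ✓ → no.
stage36: start t=105 <= t=194? ✓; end t=197 < t=105? ✗; start t=105 < t=166? ✓ → no.
stage37: start t=103 <= t=194? ✓; end t=106 < t=105? ✗; start t=103 < t=166? ✓ → no.
stage38: start t=170 <= t=194? ✓; end t=191 < t=105? ✗; start t=170 < t=166? ✗ → no.
Result: stage31.

stage31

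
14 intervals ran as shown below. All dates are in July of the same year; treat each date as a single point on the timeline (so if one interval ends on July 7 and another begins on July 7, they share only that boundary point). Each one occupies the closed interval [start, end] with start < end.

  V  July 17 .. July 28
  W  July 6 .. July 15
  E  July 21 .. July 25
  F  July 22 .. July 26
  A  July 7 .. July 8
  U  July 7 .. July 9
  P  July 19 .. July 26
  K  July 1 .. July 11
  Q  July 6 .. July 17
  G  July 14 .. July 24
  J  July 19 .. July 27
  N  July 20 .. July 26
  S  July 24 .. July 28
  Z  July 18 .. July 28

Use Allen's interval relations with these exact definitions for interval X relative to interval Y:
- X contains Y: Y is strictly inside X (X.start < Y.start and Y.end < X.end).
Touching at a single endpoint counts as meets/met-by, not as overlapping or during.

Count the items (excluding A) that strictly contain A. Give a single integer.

3

Target A = [July 7, July 8].
E [July 21, July 25] → after → no.
F [July 22, July 26] → after → no.
G [July 14, July 24] → after → no.
J [July 19, July 27] → after → no.
K [July 1, July 11] → contains → counts.
N [July 20, July 26] → after → no.
P [July 19, July 26] → after → no.
Q [July 6, July 17] → contains → counts.
S [July 24, July 28] → after → no.
U [July 7, July 9] → started-by → no.
V [July 17, July 28] → after → no.
W [July 6, July 15] → contains → counts.
Z [July 18, July 28] → after → no.
Total: 3.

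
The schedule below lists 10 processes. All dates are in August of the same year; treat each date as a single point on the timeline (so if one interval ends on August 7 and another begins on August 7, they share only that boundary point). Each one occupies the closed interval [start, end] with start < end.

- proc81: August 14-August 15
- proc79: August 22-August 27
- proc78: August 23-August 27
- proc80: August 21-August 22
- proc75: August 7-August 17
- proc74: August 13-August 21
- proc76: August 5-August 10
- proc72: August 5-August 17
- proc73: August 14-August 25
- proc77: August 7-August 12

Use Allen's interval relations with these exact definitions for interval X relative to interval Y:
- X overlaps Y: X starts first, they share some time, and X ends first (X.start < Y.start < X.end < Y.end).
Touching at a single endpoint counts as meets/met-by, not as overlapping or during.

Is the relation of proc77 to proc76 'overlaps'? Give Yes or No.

No

proc77 = [August 7, August 12], proc76 = [August 5, August 10].
Actual relation of proc77 to proc76: overlapped-by.
Asked whether 'overlaps' holds → No.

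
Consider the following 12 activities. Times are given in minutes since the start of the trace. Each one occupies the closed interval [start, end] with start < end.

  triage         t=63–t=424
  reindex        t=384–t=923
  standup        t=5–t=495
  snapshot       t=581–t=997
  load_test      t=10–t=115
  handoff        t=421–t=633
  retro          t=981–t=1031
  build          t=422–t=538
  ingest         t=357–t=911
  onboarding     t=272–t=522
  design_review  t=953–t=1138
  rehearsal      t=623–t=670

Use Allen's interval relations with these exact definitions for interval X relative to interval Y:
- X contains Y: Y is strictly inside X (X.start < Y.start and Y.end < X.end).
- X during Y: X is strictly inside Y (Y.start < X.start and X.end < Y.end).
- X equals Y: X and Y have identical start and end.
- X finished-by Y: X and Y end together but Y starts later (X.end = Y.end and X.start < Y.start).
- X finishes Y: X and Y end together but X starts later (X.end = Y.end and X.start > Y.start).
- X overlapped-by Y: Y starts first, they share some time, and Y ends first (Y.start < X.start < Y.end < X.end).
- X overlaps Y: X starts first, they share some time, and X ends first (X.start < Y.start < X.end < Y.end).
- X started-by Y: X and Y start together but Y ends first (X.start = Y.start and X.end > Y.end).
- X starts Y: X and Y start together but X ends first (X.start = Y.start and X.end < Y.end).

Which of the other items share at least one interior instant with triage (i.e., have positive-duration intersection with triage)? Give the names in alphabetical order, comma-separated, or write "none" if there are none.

Target triage = [t=63, t=424].
build [t=422, t=538] → overlapped-by → yes.
design_review [t=953, t=1138] → after → no.
handoff [t=421, t=633] → overlapped-by → yes.
ingest [t=357, t=911] → overlapped-by → yes.
load_test [t=10, t=115] → overlaps → yes.
onboarding [t=272, t=522] → overlapped-by → yes.
rehearsal [t=623, t=670] → after → no.
reindex [t=384, t=923] → overlapped-by → yes.
retro [t=981, t=1031] → after → no.
snapshot [t=581, t=997] → after → no.
standup [t=5, t=495] → contains → yes.
Result: build, handoff, ingest, load_test, onboarding, reindex, standup.

build, handoff, ingest, load_test, onboarding, reindex, standup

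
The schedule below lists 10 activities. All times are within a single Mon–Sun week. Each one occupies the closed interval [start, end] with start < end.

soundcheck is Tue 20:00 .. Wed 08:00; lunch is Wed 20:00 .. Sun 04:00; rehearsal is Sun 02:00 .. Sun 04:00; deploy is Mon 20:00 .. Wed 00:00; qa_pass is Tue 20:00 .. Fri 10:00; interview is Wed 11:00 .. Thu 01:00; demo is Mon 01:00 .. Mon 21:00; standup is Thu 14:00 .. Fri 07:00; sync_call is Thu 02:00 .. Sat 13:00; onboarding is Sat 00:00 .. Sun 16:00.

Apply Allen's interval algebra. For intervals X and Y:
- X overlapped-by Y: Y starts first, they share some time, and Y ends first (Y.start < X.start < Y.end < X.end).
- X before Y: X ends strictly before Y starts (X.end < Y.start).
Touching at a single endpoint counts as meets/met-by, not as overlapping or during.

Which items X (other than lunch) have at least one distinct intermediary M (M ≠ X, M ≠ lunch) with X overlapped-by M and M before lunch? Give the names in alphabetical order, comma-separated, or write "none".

Target lunch = [Wed 20:00, Sun 04:00].
Intermediaries M with M before lunch: demo, deploy, soundcheck.
Via demo — items with X overlapped-by demo: deploy.
Via deploy — items with X overlapped-by deploy: qa_pass, soundcheck.
Via soundcheck — items with X overlapped-by soundcheck: none.
Union: deploy, qa_pass, soundcheck.

deploy, qa_pass, soundcheck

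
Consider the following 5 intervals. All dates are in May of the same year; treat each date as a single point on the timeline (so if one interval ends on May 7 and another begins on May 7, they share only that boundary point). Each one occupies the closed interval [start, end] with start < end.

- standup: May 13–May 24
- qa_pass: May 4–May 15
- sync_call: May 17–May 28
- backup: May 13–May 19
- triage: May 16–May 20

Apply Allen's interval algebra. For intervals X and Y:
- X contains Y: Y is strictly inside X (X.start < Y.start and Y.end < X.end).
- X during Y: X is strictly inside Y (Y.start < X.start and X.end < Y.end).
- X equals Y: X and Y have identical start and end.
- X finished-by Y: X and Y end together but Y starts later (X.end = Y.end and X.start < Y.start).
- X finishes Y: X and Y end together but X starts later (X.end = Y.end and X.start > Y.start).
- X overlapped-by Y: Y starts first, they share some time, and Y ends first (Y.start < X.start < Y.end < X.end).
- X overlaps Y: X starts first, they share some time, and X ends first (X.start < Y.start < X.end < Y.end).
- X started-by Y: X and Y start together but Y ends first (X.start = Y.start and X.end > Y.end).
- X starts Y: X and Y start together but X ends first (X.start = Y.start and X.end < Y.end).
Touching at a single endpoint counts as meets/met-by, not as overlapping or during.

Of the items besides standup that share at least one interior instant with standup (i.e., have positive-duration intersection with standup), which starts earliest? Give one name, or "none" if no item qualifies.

Target standup = [May 13, May 24].
backup [May 13, May 19] → starts → candidate.
qa_pass [May 4, May 15] → overlaps → candidate.
sync_call [May 17, May 28] → overlapped-by → candidate.
triage [May 16, May 20] → during → candidate.
Among candidates, earliest start is May 4 → qa_pass.

qa_pass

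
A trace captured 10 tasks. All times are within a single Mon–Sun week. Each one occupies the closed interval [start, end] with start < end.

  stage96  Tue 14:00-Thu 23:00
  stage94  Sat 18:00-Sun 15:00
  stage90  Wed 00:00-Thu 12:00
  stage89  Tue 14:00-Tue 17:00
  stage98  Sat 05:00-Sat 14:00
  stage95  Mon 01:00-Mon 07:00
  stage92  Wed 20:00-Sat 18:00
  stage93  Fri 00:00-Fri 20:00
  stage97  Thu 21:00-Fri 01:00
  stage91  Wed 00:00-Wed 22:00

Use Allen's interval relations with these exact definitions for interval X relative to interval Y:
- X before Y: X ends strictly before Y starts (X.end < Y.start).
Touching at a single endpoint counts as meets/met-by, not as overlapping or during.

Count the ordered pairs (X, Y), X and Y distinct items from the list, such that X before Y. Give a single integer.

Checking all 90 ordered pairs for relation 'before'; matching pairs in alphabetical order:
(stage89, stage90): stage89 before stage90 ✓
(stage89, stage91): stage89 before stage91 ✓
(stage89, stage92): stage89 before stage92 ✓
(stage89, stage93): stage89 before stage93 ✓
(stage89, stage94): stage89 before stage94 ✓
(stage89, stage97): stage89 before stage97 ✓
(stage89, stage98): stage89 before stage98 ✓
(stage90, stage93): stage90 before stage93 ✓
(stage90, stage94): stage90 before stage94 ✓
(stage90, stage97): stage90 before stage97 ✓
(stage90, stage98): stage90 before stage98 ✓
(stage91, stage93): stage91 before stage93 ✓
(stage91, stage94): stage91 before stage94 ✓
(stage91, stage97): stage91 before stage97 ✓
(stage91, stage98): stage91 before stage98 ✓
(stage93, stage94): stage93 before stage94 ✓
(stage93, stage98): stage93 before stage98 ✓
(stage95, stage89): stage95 before stage89 ✓
(stage95, stage90): stage95 before stage90 ✓
(stage95, stage91): stage95 before stage91 ✓
(stage95, stage92): stage95 before stage92 ✓
(stage95, stage93): stage95 before stage93 ✓
(stage95, stage94): stage95 before stage94 ✓
(stage95, stage96): stage95 before stage96 ✓
... plus 8 further pairs not listed.
Count: 32.

32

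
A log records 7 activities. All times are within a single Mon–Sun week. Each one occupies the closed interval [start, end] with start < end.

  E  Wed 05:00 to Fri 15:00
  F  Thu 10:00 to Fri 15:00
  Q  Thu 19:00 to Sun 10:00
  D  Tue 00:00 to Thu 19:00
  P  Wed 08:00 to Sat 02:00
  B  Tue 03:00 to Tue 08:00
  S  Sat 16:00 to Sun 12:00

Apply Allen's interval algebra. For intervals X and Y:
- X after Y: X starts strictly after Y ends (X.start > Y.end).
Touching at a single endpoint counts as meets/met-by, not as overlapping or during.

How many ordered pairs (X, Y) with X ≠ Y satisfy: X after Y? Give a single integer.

9

Checking all 42 ordered pairs for relation 'after'; matching pairs in alphabetical order:
(E, B): E after B ✓
(F, B): F after B ✓
(P, B): P after B ✓
(Q, B): Q after B ✓
(S, B): S after B ✓
(S, D): S after D ✓
(S, E): S after E ✓
(S, F): S after F ✓
(S, P): S after P ✓
Count: 9.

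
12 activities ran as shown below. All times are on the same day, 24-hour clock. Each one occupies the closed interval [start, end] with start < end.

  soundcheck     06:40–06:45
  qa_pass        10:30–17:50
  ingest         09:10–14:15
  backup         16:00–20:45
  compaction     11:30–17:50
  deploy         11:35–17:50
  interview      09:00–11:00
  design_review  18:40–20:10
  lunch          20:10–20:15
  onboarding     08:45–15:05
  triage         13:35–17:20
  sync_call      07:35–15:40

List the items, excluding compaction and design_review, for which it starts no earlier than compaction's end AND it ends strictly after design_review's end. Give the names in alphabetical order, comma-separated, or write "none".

Conditions: its start is no earlier than compaction's end (X.start >= 17:50) AND its end is strictly after design_review's end (X.end > 20:10).
backup: start 16:00 >= 17:50? ✗; end 20:45 > 20:10? ✓ → no.
deploy: start 11:35 >= 17:50? ✗; end 17:50 > 20:10? ✗ → no.
ingest: start 09:10 >= 17:50? ✗; end 14:15 > 20:10? ✗ → no.
interview: start 09:00 >= 17:50? ✗; end 11:00 > 20:10? ✗ → no.
lunch: start 20:10 >= 17:50? ✓; end 20:15 > 20:10? ✓ → yes.
onboarding: start 08:45 >= 17:50? ✗; end 15:05 > 20:10? ✗ → no.
qa_pass: start 10:30 >= 17:50? ✗; end 17:50 > 20:10? ✗ → no.
soundcheck: start 06:40 >= 17:50? ✗; end 06:45 > 20:10? ✗ → no.
sync_call: start 07:35 >= 17:50? ✗; end 15:40 > 20:10? ✗ → no.
triage: start 13:35 >= 17:50? ✗; end 17:20 > 20:10? ✗ → no.
Result: lunch.

lunch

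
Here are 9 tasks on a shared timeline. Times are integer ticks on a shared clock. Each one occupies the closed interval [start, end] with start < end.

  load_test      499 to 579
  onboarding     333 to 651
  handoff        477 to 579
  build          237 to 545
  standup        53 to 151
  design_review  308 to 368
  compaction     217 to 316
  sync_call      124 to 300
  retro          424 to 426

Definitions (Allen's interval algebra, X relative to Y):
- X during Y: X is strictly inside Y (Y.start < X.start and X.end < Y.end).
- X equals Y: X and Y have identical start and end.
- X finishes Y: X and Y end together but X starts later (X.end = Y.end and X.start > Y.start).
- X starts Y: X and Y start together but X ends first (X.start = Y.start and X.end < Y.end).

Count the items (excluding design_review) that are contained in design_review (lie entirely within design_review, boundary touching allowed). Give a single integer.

0

Target design_review = [308, 368].
build [237, 545] → contains → no.
compaction [217, 316] → overlaps → no.
handoff [477, 579] → after → no.
load_test [499, 579] → after → no.
onboarding [333, 651] → overlapped-by → no.
retro [424, 426] → after → no.
standup [53, 151] → before → no.
sync_call [124, 300] → before → no.
Total: 0.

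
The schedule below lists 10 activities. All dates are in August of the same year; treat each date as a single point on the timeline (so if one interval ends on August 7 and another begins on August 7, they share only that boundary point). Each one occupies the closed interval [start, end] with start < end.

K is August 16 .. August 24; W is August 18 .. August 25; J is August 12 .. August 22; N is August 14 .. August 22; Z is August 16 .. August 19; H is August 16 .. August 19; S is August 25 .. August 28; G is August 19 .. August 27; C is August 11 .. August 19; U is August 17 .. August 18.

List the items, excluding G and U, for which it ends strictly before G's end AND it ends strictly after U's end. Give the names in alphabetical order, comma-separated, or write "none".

C, H, J, K, N, W, Z

Conditions: its end is strictly before G's end (X.end < August 27) AND its end is strictly after U's end (X.end > August 18).
C: end August 19 < August 27? ✓; end August 19 > August 18? ✓ → yes.
H: end August 19 < August 27? ✓; end August 19 > August 18? ✓ → yes.
J: end August 22 < August 27? ✓; end August 22 > August 18? ✓ → yes.
K: end August 24 < August 27? ✓; end August 24 > August 18? ✓ → yes.
N: end August 22 < August 27? ✓; end August 22 > August 18? ✓ → yes.
S: end August 28 < August 27? ✗; end August 28 > August 18? ✓ → no.
W: end August 25 < August 27? ✓; end August 25 > August 18? ✓ → yes.
Z: end August 19 < August 27? ✓; end August 19 > August 18? ✓ → yes.
Result: C, H, J, K, N, W, Z.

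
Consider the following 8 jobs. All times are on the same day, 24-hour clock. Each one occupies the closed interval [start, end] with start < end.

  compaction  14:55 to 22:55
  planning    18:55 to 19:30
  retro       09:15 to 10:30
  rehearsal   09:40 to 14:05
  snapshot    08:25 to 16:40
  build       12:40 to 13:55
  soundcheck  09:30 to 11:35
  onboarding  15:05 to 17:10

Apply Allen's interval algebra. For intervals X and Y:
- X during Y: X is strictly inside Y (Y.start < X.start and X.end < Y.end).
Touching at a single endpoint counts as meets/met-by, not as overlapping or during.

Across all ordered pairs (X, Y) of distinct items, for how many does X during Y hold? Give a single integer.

Checking all 56 ordered pairs for relation 'during'; matching pairs in alphabetical order:
(build, rehearsal): build during rehearsal ✓
(build, snapshot): build during snapshot ✓
(onboarding, compaction): onboarding during compaction ✓
(planning, compaction): planning during compaction ✓
(rehearsal, snapshot): rehearsal during snapshot ✓
(retro, snapshot): retro during snapshot ✓
(soundcheck, snapshot): soundcheck during snapshot ✓
Count: 7.

7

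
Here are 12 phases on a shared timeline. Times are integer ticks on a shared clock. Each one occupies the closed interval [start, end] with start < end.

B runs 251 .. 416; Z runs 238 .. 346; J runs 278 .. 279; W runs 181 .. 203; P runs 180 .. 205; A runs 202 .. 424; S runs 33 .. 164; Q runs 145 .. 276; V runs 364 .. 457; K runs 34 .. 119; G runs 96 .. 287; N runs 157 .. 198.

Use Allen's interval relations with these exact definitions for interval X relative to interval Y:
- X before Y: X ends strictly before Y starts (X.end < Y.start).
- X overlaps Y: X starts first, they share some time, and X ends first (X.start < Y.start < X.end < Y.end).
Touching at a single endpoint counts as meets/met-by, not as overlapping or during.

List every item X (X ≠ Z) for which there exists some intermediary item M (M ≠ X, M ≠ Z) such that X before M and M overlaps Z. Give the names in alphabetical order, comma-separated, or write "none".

K

Target Z = [238, 346].
Intermediaries M with M overlaps Z: G, Q.
Via G — items with X before G: none.
Via Q — items with X before Q: K.
Union: K.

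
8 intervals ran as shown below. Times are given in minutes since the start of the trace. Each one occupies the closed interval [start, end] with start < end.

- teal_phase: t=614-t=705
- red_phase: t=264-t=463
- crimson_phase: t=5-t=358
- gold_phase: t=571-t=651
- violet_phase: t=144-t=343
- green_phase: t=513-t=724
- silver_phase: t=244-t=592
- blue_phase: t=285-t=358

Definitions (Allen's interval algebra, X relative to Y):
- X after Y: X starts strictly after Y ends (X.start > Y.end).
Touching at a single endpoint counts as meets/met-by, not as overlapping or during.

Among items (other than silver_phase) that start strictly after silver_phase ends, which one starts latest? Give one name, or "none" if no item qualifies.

Target silver_phase = [t=244, t=592].
blue_phase [t=285, t=358] → during → excluded.
crimson_phase [t=5, t=358] → overlaps → excluded.
gold_phase [t=571, t=651] → overlapped-by → excluded.
green_phase [t=513, t=724] → overlapped-by → excluded.
red_phase [t=264, t=463] → during → excluded.
teal_phase [t=614, t=705] → after → candidate.
violet_phase [t=144, t=343] → overlaps → excluded.
Among candidates, latest start is t=614 → teal_phase.

teal_phase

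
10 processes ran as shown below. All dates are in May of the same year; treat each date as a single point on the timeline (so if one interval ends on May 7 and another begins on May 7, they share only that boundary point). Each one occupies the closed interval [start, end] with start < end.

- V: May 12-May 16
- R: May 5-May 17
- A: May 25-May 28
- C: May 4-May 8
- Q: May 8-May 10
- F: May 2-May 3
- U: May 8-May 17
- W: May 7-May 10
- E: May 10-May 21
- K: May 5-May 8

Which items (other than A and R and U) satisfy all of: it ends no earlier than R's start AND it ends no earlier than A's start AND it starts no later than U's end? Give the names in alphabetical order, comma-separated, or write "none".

none

Conditions: its end is no earlier than R's start (X.end >= May 5) AND its end is no earlier than A's start (X.end >= May 25) AND its start is no later than U's end (X.start <= May 17).
C: end May 8 >= May 5? ✓; end May 8 >= May 25? ✗; start May 4 <= May 17? ✓ → no.
E: end May 21 >= May 5? ✓; end May 21 >= May 25? ✗; start May 10 <= May 17? ✓ → no.
F: end May 3 >= May 5? ✗; end May 3 >= May 25? ✗; start May 2 <= May 17? ✓ → no.
K: end May 8 >= May 5? ✓; end May 8 >= May 25? ✗; start May 5 <= May 17? ✓ → no.
Q: end May 10 >= May 5? ✓; end May 10 >= May 25? ✗; start May 8 <= May 17? ✓ → no.
V: end May 16 >= May 5? ✓; end May 16 >= May 25? ✗; start May 12 <= May 17? ✓ → no.
W: end May 10 >= May 5? ✓; end May 10 >= May 25? ✗; start May 7 <= May 17? ✓ → no.
Result: none.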